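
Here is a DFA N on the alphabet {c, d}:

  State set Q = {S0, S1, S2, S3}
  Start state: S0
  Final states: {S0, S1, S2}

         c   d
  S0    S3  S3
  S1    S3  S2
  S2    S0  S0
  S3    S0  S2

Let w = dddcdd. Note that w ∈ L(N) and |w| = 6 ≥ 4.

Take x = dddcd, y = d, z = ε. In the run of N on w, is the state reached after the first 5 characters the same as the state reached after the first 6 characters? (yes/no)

no

Run of N on the first 6 characters of w = d d d c d d:
  step 0: S0  (start)
  step 1: S3  (read d: S0→S3)
  step 2: S2  (read d: S3→S2)
  step 3: S0  (read d: S2→S0)
  step 4: S3  (read c: S0→S3)
  step 5: S2  (read d: S3→S2)
  step 6: S0  (read d: S2→S0)

After x (step 5): S2. After xy (step 6): S0.
They differ (S2 ≠ S0), so y is not a cycle from the state after x; this split is not the one the pumping-lemma construction produces, and pumping y need not keep the string in L(N).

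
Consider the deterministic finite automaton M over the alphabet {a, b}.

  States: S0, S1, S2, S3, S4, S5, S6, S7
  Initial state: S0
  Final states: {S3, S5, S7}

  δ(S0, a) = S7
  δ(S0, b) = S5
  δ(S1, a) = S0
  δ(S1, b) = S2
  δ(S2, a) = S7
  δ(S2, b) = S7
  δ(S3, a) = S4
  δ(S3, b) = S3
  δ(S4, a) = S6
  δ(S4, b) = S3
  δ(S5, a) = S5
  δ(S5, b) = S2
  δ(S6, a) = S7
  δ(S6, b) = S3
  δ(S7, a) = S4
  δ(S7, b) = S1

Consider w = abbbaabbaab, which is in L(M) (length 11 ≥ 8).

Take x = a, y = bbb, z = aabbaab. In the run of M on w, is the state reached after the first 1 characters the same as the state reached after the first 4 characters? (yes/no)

yes

State sequence: S0 -a-> S7 -b-> S1 -b-> S2 -b-> S7

After x (step 1): S7. After xy (step 4): S7.
They match, so y = bbb drives M around a cycle from S7 back to itself; pumping y any number of times keeps M in S7 before reading z, and xyⁱz ∈ L(M) for every i ≥ 0.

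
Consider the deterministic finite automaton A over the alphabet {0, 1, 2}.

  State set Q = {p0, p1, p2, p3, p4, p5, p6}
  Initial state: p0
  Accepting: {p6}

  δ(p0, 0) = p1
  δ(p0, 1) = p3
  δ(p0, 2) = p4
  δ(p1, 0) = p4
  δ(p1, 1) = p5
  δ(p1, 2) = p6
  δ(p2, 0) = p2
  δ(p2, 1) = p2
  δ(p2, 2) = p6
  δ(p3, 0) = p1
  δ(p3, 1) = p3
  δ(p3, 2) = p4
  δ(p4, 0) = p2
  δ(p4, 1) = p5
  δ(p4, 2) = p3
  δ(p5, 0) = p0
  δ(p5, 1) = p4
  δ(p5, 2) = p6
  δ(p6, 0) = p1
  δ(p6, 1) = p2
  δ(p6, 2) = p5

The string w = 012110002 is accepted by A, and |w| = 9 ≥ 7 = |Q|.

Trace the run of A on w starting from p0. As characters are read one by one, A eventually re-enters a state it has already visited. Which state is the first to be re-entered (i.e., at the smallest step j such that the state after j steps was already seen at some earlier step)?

p2

State sequence: p0 -0-> p1 -1-> p5 -2-> p6 -1-> p2 -1-> p2 -0-> p2 -0-> p2 -0-> p2 -2-> p6
First repeat at step 5: p2 was already visited.

The earliest repeat is at step j = 5: A is in p2, which it already visited at step i = 4.
Since A has 7 states, any run of length ≥ 7 visits 7+1 states, so by pigeonhole some state repeats within the first 7 steps — that repeat gives the pumpable loop.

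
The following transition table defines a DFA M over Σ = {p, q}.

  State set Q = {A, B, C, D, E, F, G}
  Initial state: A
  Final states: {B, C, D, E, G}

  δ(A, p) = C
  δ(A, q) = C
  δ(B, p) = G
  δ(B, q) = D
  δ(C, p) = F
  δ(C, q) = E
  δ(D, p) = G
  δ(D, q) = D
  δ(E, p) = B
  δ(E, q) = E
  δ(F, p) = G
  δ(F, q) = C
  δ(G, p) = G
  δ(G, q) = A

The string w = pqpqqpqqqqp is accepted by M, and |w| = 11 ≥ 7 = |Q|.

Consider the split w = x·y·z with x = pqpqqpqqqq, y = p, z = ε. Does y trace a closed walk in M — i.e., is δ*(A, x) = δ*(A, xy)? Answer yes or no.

State sequence: A -p-> C -q-> E -p-> B -q-> D -q-> D -p-> G -q-> A -q-> C -q-> E -q-> E -p-> B

After x (step 10): E. After xy (step 11): B.
They differ (E ≠ B), so y is not a cycle from the state after x; this split is not the one the pumping-lemma construction produces, and pumping y need not keep the string in L(M).

no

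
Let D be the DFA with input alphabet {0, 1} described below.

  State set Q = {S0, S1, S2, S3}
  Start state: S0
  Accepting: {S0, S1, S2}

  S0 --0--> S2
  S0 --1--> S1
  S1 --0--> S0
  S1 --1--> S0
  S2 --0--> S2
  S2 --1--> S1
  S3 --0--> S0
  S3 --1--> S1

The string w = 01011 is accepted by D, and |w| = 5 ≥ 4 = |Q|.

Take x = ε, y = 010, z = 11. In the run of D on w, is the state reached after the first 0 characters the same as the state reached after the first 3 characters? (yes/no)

yes

State sequence: S0 -0-> S2 -1-> S1 -0-> S0

After x (step 0): S0. After xy (step 3): S0.
They match, so y = 010 drives D around a cycle from S0 back to itself; pumping y any number of times keeps D in S0 before reading z, and xyⁱz ∈ L(D) for every i ≥ 0.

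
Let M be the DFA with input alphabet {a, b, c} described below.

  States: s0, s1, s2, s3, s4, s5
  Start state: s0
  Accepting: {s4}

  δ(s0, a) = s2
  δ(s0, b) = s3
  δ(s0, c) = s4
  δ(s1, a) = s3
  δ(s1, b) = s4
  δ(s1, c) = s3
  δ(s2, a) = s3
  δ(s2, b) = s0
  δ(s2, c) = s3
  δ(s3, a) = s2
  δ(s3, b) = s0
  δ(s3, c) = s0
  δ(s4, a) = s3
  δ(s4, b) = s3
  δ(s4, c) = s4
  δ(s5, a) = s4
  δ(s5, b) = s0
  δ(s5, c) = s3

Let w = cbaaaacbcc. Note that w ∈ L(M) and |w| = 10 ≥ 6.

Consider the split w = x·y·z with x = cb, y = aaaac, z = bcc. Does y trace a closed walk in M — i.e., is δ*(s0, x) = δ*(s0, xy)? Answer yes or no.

no

State sequence: s0 -c-> s4 -b-> s3 -a-> s2 -a-> s3 -a-> s2 -a-> s3 -c-> s0

After x (step 2): s3. After xy (step 7): s0.
They differ (s3 ≠ s0), so y is not a cycle from the state after x; this split is not the one the pumping-lemma construction produces, and pumping y need not keep the string in L(M).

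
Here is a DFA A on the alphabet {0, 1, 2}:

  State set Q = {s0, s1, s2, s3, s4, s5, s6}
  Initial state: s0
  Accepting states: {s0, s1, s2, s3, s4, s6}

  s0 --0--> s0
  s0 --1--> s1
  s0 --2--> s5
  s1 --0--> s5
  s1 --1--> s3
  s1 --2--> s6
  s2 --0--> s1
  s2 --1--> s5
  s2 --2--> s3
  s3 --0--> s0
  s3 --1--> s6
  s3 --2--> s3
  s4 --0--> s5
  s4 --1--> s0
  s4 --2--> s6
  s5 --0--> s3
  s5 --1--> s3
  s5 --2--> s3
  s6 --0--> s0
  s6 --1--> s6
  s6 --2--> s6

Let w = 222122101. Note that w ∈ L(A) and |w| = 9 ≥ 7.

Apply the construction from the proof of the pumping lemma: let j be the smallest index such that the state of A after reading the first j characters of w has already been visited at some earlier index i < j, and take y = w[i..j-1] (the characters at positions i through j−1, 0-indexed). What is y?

State sequence: s0 -2-> s5 -2-> s3 -2-> s3 -1-> s6 -2-> s6 -2-> s6 -1-> s6 -0-> s0 -1-> s1
First repeat at step 3: s3 was already visited.

So i = 2, j = 3, giving x = w[0:2] = 22, y = w[2:3] = 2, z = w[3:9] = 122101.
Check: |xy| = 3 ≤ 7 and |y| = 1 ≥ 1. Reading y takes A from s3 back to s3, so every xyⁱz is accepted.

2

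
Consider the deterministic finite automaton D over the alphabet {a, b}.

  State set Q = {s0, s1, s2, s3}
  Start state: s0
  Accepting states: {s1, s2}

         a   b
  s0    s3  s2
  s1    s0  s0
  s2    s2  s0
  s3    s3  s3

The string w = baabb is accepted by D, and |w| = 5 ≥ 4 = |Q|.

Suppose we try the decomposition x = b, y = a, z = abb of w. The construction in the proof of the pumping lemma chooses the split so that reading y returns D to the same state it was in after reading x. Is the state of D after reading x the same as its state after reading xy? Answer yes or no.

yes

Run of D on the first 2 characters of w = b a:
  step 0: s0  (start)
  step 1: s2  (read b: s0→s2)
  step 2: s2  (read a: s2→s2)

After x (step 1): s2. After xy (step 2): s2.
They match, so y = a drives D around a cycle from s2 back to itself; pumping y any number of times keeps D in s2 before reading z, and xyⁱz ∈ L(D) for every i ≥ 0.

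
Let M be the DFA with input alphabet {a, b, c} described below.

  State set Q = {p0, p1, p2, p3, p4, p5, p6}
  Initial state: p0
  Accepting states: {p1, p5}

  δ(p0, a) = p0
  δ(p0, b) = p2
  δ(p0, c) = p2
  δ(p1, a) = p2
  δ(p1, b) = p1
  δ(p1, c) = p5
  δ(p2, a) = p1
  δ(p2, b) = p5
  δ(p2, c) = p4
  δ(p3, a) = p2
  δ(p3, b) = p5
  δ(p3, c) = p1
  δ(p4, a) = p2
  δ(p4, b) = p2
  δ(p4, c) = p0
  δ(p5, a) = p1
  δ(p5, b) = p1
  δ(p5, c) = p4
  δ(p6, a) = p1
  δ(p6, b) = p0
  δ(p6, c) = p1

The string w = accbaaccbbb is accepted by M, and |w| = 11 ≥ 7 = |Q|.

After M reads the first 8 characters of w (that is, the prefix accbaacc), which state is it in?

Run of M on the first 8 characters of w = a c c b a a c c:
  step 0: p0  (start)
  step 1: p0  (read a: p0→p0)
  step 2: p2  (read c: p0→p2)
  step 3: p4  (read c: p2→p4)
  step 4: p2  (read b: p4→p2)
  step 5: p1  (read a: p2→p1)
  step 6: p2  (read a: p1→p2)
  step 7: p4  (read c: p2→p4)
  step 8: p0  (read c: p4→p0)

After reading 8 characters, M is in state p0.

p0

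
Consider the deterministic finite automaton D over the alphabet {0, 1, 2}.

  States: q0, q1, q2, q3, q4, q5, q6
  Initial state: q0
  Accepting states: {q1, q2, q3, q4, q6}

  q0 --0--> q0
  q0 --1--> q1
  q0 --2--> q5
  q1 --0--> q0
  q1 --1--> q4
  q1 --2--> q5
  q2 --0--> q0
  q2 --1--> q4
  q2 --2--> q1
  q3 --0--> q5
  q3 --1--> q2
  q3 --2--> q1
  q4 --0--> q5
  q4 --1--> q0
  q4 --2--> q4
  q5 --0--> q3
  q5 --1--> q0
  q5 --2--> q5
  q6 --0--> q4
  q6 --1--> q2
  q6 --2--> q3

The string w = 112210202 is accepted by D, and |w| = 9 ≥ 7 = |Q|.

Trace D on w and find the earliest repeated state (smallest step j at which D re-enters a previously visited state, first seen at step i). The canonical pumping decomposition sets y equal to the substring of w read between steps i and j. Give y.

State sequence: q0 -1-> q1 -1-> q4 -2-> q4 -2-> q4 -1-> q0 -0-> q0 -2-> q5 -0-> q3 -2-> q1
First repeat at step 3: q4 was already visited.

So i = 2, j = 3, giving x = w[0:2] = 11, y = w[2:3] = 2, z = w[3:9] = 210202.
Check: |xy| = 3 ≤ 7 and |y| = 1 ≥ 1. Reading y takes D from q4 back to q4, so every xyⁱz is accepted.

2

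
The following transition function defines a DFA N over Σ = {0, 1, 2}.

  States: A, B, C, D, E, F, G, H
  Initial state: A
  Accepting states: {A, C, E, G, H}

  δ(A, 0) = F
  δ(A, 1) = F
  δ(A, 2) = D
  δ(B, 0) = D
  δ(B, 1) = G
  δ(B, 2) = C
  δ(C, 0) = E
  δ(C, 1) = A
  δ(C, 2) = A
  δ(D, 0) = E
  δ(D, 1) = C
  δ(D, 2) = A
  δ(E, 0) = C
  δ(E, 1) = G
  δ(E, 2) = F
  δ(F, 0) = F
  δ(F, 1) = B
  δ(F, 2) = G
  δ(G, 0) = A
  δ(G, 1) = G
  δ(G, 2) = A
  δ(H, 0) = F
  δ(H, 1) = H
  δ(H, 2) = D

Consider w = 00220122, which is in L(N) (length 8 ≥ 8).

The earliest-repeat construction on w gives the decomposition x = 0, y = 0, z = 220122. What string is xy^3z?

xy^3z = 0·0·0·0·220122 = 0000220122.
Reading y = 0 takes N from F back to F, so after x·y·y·y the machine is still in F, and z then leads to the accepting state A. Hence 0000220122 ∈ L(N).

0000220122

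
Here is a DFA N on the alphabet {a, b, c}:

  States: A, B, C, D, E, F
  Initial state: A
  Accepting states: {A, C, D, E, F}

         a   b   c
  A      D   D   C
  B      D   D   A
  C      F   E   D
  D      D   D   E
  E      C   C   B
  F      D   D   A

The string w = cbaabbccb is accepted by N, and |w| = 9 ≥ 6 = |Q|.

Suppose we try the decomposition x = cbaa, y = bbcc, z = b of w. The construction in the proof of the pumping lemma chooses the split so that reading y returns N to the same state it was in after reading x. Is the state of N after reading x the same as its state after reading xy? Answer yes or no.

State sequence: A -c-> C -b-> E -a-> C -a-> F -b-> D -b-> D -c-> E -c-> B

After x (step 4): F. After xy (step 8): B.
They differ (F ≠ B), so y is not a cycle from the state after x; this split is not the one the pumping-lemma construction produces, and pumping y need not keep the string in L(N).

no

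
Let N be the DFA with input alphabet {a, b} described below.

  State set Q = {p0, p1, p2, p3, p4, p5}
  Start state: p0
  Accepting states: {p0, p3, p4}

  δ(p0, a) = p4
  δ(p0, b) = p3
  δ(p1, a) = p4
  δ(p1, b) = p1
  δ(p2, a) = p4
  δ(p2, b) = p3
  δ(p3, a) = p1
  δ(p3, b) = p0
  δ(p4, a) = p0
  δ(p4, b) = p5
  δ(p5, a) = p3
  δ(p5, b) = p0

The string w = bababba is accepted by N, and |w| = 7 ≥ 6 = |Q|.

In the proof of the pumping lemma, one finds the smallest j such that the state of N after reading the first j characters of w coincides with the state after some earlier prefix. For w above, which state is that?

Run of N on w = b a b a b b a:
  step 0: p0  (start)
  step 1: p3  (read b: p0→p3)
  step 2: p1  (read a: p3→p1)
  step 3: p1  (read b: p1→p1)   ← first repeat (p1 seen earlier)
  step 4: p4  (read a: p1→p4)
  step 5: p5  (read b: p4→p5)
  step 6: p0  (read b: p5→p0)
  step 7: p4  (read a: p0→p4)

The earliest repeat is at step j = 3: N is in p1, which it already visited at step i = 2.
With |Q| = 6, pigeonhole forces a state repeat no later than step 6; the substring read between the first and second visits to that state can be pumped.

p1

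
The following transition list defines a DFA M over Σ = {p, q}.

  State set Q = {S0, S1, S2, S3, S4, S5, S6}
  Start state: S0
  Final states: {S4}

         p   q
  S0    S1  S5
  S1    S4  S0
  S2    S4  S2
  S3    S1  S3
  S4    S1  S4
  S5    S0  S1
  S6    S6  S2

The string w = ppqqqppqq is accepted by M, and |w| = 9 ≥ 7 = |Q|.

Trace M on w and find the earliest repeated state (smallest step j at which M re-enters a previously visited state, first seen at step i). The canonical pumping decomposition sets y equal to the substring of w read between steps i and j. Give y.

Run of M on w = p p q q q p p q q:
  step 0: S0  (start)
  step 1: S1  (read p: S0→S1)
  step 2: S4  (read p: S1→S4)
  step 3: S4  (read q: S4→S4)   ← first repeat (S4 seen earlier)
  step 4: S4  (read q: S4→S4)
  step 5: S4  (read q: S4→S4)
  step 6: S1  (read p: S4→S1)
  step 7: S4  (read p: S1→S4)
  step 8: S4  (read q: S4→S4)
  step 9: S4  (read q: S4→S4)

So i = 2, j = 3, giving x = w[0:2] = pp, y = w[2:3] = q, z = w[3:9] = qqppqq.
Check: |xy| = 3 ≤ 7 and |y| = 1 ≥ 1. Reading y takes M from S4 back to S4, so every xyⁱz is accepted.

q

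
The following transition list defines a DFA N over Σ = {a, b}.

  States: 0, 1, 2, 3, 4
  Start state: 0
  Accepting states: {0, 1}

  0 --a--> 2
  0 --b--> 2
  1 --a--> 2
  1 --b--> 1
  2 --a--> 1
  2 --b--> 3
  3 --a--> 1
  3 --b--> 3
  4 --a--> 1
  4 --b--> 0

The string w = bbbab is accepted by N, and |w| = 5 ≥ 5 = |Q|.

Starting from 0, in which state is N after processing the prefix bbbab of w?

1

Run of N on the first 5 characters of w = b b b a b:
  step 0: 0  (start)
  step 1: 2  (read b: 0→2)
  step 2: 3  (read b: 2→3)
  step 3: 3  (read b: 3→3)
  step 4: 1  (read a: 3→1)
  step 5: 1  (read b: 1→1)

After reading 5 characters, N is in state 1.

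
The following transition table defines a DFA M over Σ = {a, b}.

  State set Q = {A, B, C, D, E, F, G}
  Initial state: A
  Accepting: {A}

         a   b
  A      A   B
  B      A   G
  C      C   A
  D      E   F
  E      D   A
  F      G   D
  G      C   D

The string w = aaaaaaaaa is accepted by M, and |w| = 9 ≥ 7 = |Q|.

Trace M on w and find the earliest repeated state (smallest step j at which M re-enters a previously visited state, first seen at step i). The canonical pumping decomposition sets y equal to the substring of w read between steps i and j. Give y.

a

State sequence: A -a-> A -a-> A -a-> A -a-> A -a-> A -a-> A -a-> A -a-> A -a-> A
First repeat at step 1: A was already visited.

So i = 0, j = 1, giving x = w[0:0] = ε, y = w[0:1] = a, z = w[1:9] = aaaaaaaa.
Check: |xy| = 1 ≤ 7 and |y| = 1 ≥ 1. Reading y takes M from A back to A, so every xyⁱz is accepted.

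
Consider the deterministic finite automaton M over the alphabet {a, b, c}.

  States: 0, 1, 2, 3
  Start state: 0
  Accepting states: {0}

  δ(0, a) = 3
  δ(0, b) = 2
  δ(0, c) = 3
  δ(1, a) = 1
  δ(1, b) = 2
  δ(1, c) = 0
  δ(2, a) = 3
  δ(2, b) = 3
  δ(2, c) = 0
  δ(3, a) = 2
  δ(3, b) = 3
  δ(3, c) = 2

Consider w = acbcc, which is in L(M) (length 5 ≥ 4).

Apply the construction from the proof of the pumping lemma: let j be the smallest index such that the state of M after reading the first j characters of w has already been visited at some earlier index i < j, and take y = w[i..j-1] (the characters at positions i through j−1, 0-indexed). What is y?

State sequence: 0 -a-> 3 -c-> 2 -b-> 3 -c-> 2 -c-> 0
First repeat at step 3: 3 was already visited.

So i = 1, j = 3, giving x = w[0:1] = a, y = w[1:3] = cb, z = w[3:5] = cc.
Check: |xy| = 3 ≤ 4 and |y| = 2 ≥ 1. Reading y takes M from 3 back to 3, so every xyⁱz is accepted.
With |Q| = 4, pigeonhole forces a state repeat no later than step 4; the substring read between the first and second visits to that state can be pumped.

cb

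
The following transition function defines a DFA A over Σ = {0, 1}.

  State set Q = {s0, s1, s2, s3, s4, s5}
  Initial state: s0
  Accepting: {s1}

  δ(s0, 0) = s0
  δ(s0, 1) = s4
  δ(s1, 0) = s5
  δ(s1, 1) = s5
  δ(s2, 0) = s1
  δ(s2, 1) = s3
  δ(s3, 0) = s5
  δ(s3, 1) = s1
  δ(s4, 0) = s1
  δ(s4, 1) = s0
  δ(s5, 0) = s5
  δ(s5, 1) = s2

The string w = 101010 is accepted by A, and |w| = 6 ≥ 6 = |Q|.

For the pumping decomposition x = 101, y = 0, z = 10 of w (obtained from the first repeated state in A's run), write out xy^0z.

10110

xy⁰z = xz = 101·10 = 10110.
Reading y = 0 takes A from s5 back to s5, so after x the machine is still in s5, and z then leads to the accepting state s1. Hence 10110 ∈ L(A).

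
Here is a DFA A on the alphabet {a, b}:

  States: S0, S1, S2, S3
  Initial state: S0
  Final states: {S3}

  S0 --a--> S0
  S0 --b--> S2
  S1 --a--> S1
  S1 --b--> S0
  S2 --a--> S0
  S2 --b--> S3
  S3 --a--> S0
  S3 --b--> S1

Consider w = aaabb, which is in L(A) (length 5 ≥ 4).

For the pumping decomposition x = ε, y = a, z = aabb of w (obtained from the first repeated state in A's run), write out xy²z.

aaaabb

xy^2z = ε·a·a·aabb = aaaabb.
Reading y = a takes A from S0 back to S0, so after x·y·y the machine is still in S0, and z then leads to the accepting state S3. Hence aaaabb ∈ L(A).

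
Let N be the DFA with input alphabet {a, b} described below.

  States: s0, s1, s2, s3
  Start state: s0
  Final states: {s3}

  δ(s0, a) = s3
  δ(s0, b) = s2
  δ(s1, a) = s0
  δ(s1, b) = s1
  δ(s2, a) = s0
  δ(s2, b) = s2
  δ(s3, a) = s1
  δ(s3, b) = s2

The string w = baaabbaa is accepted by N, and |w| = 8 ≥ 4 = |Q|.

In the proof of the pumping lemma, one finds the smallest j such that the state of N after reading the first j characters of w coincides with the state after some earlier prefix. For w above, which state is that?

s0

Run of N on w = b a a a b b a a:
  step 0: s0  (start)
  step 1: s2  (read b: s0→s2)
  step 2: s0  (read a: s2→s0)   ← first repeat (s0 seen earlier)
  step 3: s3  (read a: s0→s3)
  step 4: s1  (read a: s3→s1)
  step 5: s1  (read b: s1→s1)
  step 6: s1  (read b: s1→s1)
  step 7: s0  (read a: s1→s0)
  step 8: s3  (read a: s0→s3)

The earliest repeat is at step j = 2: N is in s0, which it already visited at step i = 0.
With |Q| = 4, pigeonhole forces a state repeat no later than step 4; the substring read between the first and second visits to that state can be pumped.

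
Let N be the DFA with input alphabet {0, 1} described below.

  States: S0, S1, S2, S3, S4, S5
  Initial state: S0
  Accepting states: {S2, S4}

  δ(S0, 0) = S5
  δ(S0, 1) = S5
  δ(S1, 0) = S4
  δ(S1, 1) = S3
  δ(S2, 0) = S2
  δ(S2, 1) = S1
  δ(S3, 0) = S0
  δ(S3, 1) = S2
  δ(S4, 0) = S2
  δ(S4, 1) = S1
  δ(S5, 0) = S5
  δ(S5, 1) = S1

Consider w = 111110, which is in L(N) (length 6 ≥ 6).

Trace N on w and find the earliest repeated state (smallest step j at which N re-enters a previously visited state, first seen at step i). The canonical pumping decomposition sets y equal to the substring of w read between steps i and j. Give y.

111

Run of N on w = 1 1 1 1 1 0:
  step 0: S0  (start)
  step 1: S5  (read 1: S0→S5)
  step 2: S1  (read 1: S5→S1)
  step 3: S3  (read 1: S1→S3)
  step 4: S2  (read 1: S3→S2)
  step 5: S1  (read 1: S2→S1)   ← first repeat (S1 seen earlier)
  step 6: S4  (read 0: S1→S4)

So i = 2, j = 5, giving x = w[0:2] = 11, y = w[2:5] = 111, z = w[5:6] = 0.
Check: |xy| = 5 ≤ 6 and |y| = 3 ≥ 1. Reading y takes N from S1 back to S1, so every xyⁱz is accepted.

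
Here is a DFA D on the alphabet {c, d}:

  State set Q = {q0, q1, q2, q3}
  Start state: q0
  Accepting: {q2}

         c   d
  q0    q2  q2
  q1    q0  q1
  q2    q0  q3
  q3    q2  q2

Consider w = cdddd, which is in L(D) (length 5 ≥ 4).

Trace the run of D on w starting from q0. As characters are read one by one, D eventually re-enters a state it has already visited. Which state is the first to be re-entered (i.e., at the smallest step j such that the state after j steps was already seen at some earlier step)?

Run of D on w = c d d d d:
  step 0: q0  (start)
  step 1: q2  (read c: q0→q2)
  step 2: q3  (read d: q2→q3)
  step 3: q2  (read d: q3→q2)   ← first repeat (q2 seen earlier)
  step 4: q3  (read d: q2→q3)
  step 5: q2  (read d: q3→q2)

The earliest repeat is at step j = 3: D is in q2, which it already visited at step i = 1.
The DFA has 4 states, so the proof of the pumping lemma guarantees a repeated state among the first 4+1 visited; the segment between the two visits is the pumpable y.

q2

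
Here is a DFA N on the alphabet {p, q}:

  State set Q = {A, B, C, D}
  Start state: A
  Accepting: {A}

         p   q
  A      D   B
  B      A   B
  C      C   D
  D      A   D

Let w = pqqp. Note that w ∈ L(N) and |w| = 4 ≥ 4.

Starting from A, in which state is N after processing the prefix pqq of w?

State sequence: A -p-> D -q-> D -q-> D

After reading 3 characters, N is in state D.

D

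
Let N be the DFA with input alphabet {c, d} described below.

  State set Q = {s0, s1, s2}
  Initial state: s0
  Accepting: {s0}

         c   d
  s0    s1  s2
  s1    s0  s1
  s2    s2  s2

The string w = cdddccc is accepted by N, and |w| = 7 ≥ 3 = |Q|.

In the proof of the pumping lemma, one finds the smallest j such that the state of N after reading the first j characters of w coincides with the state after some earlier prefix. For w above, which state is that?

s1

Run of N on w = c d d d c c c:
  step 0: s0  (start)
  step 1: s1  (read c: s0→s1)
  step 2: s1  (read d: s1→s1)   ← first repeat (s1 seen earlier)
  step 3: s1  (read d: s1→s1)
  step 4: s1  (read d: s1→s1)
  step 5: s0  (read c: s1→s0)
  step 6: s1  (read c: s0→s1)
  step 7: s0  (read c: s1→s0)

The earliest repeat is at step j = 2: N is in s1, which it already visited at step i = 1.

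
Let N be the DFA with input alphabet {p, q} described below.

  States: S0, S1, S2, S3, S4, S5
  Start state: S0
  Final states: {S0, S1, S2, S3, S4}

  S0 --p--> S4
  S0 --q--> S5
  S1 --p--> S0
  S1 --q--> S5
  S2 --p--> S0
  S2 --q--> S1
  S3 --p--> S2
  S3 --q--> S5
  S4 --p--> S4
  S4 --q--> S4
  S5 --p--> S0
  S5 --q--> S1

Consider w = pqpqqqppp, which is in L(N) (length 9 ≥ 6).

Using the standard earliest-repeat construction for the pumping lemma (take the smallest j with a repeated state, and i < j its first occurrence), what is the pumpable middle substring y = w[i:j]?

q

State sequence: S0 -p-> S4 -q-> S4 -p-> S4 -q-> S4 -q-> S4 -q-> S4 -p-> S4 -p-> S4 -p-> S4
First repeat at step 2: S4 was already visited.

So i = 1, j = 2, giving x = w[0:1] = p, y = w[1:2] = q, z = w[2:9] = pqqqppp.
Check: |xy| = 2 ≤ 6 and |y| = 1 ≥ 1. Reading y takes N from S4 back to S4, so every xyⁱz is accepted.
With |Q| = 6, pigeonhole forces a state repeat no later than step 6; the substring read between the first and second visits to that state can be pumped.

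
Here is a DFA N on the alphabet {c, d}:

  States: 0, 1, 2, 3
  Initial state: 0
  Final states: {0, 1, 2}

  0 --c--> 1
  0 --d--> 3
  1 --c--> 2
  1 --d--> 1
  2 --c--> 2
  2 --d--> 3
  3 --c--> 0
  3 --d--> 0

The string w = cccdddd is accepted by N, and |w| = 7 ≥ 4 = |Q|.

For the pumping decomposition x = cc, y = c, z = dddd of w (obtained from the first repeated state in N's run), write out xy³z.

cccccdddd

xy^3z = cc·c·c·c·dddd = cccccdddd.
Reading y = c takes N from 2 back to 2, so after x·y·y·y the machine is still in 2, and z then leads to the accepting state 0. Hence cccccdddd ∈ L(N).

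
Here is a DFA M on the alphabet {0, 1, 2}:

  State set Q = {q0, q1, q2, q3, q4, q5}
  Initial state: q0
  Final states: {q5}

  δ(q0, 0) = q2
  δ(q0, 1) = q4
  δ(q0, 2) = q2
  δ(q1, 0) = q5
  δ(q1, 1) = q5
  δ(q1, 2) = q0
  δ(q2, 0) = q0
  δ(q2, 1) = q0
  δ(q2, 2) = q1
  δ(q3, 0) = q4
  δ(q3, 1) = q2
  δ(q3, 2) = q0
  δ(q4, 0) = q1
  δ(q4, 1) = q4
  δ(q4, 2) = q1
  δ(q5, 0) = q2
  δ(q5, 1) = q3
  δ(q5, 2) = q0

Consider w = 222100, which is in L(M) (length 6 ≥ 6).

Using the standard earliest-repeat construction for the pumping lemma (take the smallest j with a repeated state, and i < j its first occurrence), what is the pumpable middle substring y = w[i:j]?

222

State sequence: q0 -2-> q2 -2-> q1 -2-> q0 -1-> q4 -0-> q1 -0-> q5
First repeat at step 3: q0 was already visited.

So i = 0, j = 3, giving x = w[0:0] = ε, y = w[0:3] = 222, z = w[3:6] = 100.
Check: |xy| = 3 ≤ 6 and |y| = 3 ≥ 1. Reading y takes M from q0 back to q0, so every xyⁱz is accepted.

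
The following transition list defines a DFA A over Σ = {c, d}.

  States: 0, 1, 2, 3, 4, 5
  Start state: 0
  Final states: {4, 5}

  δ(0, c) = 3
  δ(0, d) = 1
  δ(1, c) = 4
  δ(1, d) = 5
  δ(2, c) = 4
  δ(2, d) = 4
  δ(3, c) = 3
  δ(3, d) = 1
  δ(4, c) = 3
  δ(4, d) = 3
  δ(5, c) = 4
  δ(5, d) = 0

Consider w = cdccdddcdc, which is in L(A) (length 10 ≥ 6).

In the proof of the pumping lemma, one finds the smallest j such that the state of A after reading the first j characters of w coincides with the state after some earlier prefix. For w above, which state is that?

Run of A on w = c d c c d d d c d c:
  step 0: 0  (start)
  step 1: 3  (read c: 0→3)
  step 2: 1  (read d: 3→1)
  step 3: 4  (read c: 1→4)
  step 4: 3  (read c: 4→3)   ← first repeat (3 seen earlier)
  step 5: 1  (read d: 3→1)
  step 6: 5  (read d: 1→5)
  step 7: 0  (read d: 5→0)
  step 8: 3  (read c: 0→3)
  step 9: 1  (read d: 3→1)
  step 10: 4  (read c: 1→4)

The earliest repeat is at step j = 4: A is in 3, which it already visited at step i = 1.
The DFA has 6 states, so the proof of the pumping lemma guarantees a repeated state among the first 6+1 visited; the segment between the two visits is the pumpable y.

3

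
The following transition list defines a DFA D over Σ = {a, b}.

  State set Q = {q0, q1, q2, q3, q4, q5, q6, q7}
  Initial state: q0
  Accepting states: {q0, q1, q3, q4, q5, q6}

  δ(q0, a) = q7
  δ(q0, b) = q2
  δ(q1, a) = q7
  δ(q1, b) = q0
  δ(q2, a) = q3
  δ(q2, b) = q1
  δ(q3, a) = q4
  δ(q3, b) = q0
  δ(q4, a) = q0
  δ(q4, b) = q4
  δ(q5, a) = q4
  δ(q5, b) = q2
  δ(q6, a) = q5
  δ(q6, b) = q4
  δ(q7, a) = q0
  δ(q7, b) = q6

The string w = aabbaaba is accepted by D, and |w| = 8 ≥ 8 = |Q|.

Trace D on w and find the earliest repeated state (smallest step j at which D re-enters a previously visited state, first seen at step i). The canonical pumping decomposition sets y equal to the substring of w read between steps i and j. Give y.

aa

Run of D on w = a a b b a a b a:
  step 0: q0  (start)
  step 1: q7  (read a: q0→q7)
  step 2: q0  (read a: q7→q0)   ← first repeat (q0 seen earlier)
  step 3: q2  (read b: q0→q2)
  step 4: q1  (read b: q2→q1)
  step 5: q7  (read a: q1→q7)
  step 6: q0  (read a: q7→q0)
  step 7: q2  (read b: q0→q2)
  step 8: q3  (read a: q2→q3)

So i = 0, j = 2, giving x = w[0:0] = ε, y = w[0:2] = aa, z = w[2:8] = bbaaba.
Check: |xy| = 2 ≤ 8 and |y| = 2 ≥ 1. Reading y takes D from q0 back to q0, so every xyⁱz is accepted.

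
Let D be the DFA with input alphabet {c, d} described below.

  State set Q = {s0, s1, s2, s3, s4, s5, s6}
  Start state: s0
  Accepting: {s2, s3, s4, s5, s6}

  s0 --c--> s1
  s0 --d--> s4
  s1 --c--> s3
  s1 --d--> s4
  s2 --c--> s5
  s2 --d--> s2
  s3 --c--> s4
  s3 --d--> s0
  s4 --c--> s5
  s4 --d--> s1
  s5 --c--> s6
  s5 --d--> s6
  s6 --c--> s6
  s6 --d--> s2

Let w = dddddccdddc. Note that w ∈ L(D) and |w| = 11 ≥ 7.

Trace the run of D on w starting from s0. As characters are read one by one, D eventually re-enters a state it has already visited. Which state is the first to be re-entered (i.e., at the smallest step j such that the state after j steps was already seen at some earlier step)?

s4

State sequence: s0 -d-> s4 -d-> s1 -d-> s4 -d-> s1 -d-> s4 -c-> s5 -c-> s6 -d-> s2 -d-> s2 -d-> s2 -c-> s5
First repeat at step 3: s4 was already visited.

The earliest repeat is at step j = 3: D is in s4, which it already visited at step i = 1.
Pumping length from the standard proof: p = 7 (the number of states). The repeated state found above gives |xy| = j ≤ 7 and |y| = j − i ≥ 1.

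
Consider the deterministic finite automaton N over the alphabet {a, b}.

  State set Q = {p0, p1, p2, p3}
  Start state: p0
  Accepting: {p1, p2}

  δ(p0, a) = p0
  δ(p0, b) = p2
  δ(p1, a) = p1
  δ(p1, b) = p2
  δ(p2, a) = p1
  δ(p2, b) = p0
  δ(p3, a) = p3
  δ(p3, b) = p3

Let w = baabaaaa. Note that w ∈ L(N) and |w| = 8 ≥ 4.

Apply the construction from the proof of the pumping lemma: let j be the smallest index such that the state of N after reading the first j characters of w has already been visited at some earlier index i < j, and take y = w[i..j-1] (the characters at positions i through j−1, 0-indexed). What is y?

State sequence: p0 -b-> p2 -a-> p1 -a-> p1 -b-> p2 -a-> p1 -a-> p1 -a-> p1 -a-> p1
First repeat at step 3: p1 was already visited.

So i = 2, j = 3, giving x = w[0:2] = ba, y = w[2:3] = a, z = w[3:8] = baaaa.
Check: |xy| = 3 ≤ 4 and |y| = 1 ≥ 1. Reading y takes N from p1 back to p1, so every xyⁱz is accepted.
With |Q| = 4, pigeonhole forces a state repeat no later than step 4; the substring read between the first and second visits to that state can be pumped.

a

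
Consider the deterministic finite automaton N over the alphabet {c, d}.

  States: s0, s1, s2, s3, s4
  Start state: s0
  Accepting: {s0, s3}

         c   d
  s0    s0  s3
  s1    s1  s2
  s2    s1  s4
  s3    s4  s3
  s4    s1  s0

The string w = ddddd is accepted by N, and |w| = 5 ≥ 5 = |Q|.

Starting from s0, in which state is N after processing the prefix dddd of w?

s3

State sequence: s0 -d-> s3 -d-> s3 -d-> s3 -d-> s3

After reading 4 characters, N is in state s3.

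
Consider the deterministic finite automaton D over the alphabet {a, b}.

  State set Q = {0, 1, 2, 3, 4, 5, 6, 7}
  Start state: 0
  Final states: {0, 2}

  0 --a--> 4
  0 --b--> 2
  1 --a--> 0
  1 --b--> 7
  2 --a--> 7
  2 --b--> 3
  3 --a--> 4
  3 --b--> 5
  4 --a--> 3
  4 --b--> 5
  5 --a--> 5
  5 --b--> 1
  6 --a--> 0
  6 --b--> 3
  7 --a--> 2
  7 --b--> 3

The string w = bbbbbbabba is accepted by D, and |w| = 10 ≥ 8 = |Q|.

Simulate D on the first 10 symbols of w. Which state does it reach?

0

State sequence: 0 -b-> 2 -b-> 3 -b-> 5 -b-> 1 -b-> 7 -b-> 3 -a-> 4 -b-> 5 -b-> 1 -a-> 0

After reading 10 characters, D is in state 0.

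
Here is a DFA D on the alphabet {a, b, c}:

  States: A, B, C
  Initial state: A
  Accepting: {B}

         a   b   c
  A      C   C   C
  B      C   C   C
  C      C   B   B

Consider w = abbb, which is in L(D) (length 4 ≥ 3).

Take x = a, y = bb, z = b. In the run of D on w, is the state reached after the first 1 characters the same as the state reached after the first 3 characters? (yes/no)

State sequence: A -a-> C -b-> B -b-> C

After x (step 1): C. After xy (step 3): C.
They match, so y = bb drives D around a cycle from C back to itself; pumping y any number of times keeps D in C before reading z, and xyⁱz ∈ L(D) for every i ≥ 0.

yes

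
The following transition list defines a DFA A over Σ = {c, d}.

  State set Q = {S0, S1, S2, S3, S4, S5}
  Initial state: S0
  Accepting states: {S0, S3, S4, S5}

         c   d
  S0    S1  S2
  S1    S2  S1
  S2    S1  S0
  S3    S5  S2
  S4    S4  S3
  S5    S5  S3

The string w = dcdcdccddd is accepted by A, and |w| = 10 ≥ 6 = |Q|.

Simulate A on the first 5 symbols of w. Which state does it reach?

S0

Run of A on the first 5 characters of w = d c d c d:
  step 0: S0  (start)
  step 1: S2  (read d: S0→S2)
  step 2: S1  (read c: S2→S1)
  step 3: S1  (read d: S1→S1)
  step 4: S2  (read c: S1→S2)
  step 5: S0  (read d: S2→S0)

After reading 5 characters, A is in state S0.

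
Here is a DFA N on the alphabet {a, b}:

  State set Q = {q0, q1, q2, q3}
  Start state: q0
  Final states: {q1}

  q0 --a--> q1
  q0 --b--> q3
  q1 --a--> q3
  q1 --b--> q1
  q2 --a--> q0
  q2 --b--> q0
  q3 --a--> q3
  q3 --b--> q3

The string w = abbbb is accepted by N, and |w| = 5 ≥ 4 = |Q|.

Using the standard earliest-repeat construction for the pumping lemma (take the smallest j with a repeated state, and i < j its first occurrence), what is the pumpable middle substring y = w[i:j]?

Run of N on w = a b b b b:
  step 0: q0  (start)
  step 1: q1  (read a: q0→q1)
  step 2: q1  (read b: q1→q1)   ← first repeat (q1 seen earlier)
  step 3: q1  (read b: q1→q1)
  step 4: q1  (read b: q1→q1)
  step 5: q1  (read b: q1→q1)

So i = 1, j = 2, giving x = w[0:1] = a, y = w[1:2] = b, z = w[2:5] = bbb.
Check: |xy| = 2 ≤ 4 and |y| = 1 ≥ 1. Reading y takes N from q1 back to q1, so every xyⁱz is accepted.

b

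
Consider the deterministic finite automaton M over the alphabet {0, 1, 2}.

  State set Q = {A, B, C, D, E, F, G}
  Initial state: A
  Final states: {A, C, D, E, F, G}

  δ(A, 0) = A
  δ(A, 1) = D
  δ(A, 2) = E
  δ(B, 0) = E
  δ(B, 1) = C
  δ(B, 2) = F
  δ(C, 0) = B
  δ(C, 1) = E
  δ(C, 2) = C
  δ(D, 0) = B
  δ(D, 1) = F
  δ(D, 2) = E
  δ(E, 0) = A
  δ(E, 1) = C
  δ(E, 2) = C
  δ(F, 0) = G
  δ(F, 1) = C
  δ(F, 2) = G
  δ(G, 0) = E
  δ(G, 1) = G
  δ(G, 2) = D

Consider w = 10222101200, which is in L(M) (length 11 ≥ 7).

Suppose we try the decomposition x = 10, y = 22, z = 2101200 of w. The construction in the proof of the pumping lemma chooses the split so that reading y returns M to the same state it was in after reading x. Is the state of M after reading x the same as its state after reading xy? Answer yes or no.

Run of M on the first 4 characters of w = 1 0 2 2:
  step 0: A  (start)
  step 1: D  (read 1: A→D)
  step 2: B  (read 0: D→B)
  step 3: F  (read 2: B→F)
  step 4: G  (read 2: F→G)

After x (step 2): B. After xy (step 4): G.
They differ (B ≠ G), so y is not a cycle from the state after x; this split is not the one the pumping-lemma construction produces, and pumping y need not keep the string in L(M).

no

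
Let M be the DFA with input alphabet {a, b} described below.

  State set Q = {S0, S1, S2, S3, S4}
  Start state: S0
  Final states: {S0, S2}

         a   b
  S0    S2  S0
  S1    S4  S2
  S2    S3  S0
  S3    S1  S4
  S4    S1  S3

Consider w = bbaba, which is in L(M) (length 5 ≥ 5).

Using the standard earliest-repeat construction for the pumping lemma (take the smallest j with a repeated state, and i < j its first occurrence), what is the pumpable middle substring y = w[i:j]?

State sequence: S0 -b-> S0 -b-> S0 -a-> S2 -b-> S0 -a-> S2
First repeat at step 1: S0 was already visited.

So i = 0, j = 1, giving x = w[0:0] = ε, y = w[0:1] = b, z = w[1:5] = baba.
Check: |xy| = 1 ≤ 5 and |y| = 1 ≥ 1. Reading y takes M from S0 back to S0, so every xyⁱz is accepted.
Pumping length from the standard proof: p = 5 (the number of states). The repeated state found above gives |xy| = j ≤ 5 and |y| = j − i ≥ 1.

b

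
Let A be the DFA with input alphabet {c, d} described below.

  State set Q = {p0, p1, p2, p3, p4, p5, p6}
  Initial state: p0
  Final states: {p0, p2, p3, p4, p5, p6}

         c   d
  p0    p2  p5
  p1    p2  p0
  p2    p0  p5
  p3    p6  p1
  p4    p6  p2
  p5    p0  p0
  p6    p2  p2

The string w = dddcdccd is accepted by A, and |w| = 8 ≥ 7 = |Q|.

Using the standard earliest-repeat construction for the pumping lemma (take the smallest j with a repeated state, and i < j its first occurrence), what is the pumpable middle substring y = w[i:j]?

Run of A on w = d d d c d c c d:
  step 0: p0  (start)
  step 1: p5  (read d: p0→p5)
  step 2: p0  (read d: p5→p0)   ← first repeat (p0 seen earlier)
  step 3: p5  (read d: p0→p5)
  step 4: p0  (read c: p5→p0)
  step 5: p5  (read d: p0→p5)
  step 6: p0  (read c: p5→p0)
  step 7: p2  (read c: p0→p2)
  step 8: p5  (read d: p2→p5)

So i = 0, j = 2, giving x = w[0:0] = ε, y = w[0:2] = dd, z = w[2:8] = dcdccd.
Check: |xy| = 2 ≤ 7 and |y| = 2 ≥ 1. Reading y takes A from p0 back to p0, so every xyⁱz is accepted.

dd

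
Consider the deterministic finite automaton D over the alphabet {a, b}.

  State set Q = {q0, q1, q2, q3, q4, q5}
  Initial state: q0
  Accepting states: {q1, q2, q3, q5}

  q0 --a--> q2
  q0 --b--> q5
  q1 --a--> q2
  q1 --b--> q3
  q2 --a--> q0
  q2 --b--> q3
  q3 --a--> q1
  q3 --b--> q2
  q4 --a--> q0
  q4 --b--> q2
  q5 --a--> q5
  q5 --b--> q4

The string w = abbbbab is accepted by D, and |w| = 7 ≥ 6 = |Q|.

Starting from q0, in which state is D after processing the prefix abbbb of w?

q2

Run of D on the first 5 characters of w = a b b b b:
  step 0: q0  (start)
  step 1: q2  (read a: q0→q2)
  step 2: q3  (read b: q2→q3)
  step 3: q2  (read b: q3→q2)
  step 4: q3  (read b: q2→q3)
  step 5: q2  (read b: q3→q2)

After reading 5 characters, D is in state q2.
(This kind of state-tracing is the core of the pumping-lemma construction: with 6 states, pigeonhole forces a repeat within the first 6 steps.)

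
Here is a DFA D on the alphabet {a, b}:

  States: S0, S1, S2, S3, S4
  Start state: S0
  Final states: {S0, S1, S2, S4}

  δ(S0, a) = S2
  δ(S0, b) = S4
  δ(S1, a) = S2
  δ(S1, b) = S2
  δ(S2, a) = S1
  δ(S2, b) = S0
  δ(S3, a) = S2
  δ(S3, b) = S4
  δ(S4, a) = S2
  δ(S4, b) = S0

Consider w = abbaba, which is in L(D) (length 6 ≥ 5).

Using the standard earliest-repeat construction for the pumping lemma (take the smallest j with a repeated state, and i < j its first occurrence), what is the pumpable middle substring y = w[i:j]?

Run of D on w = a b b a b a:
  step 0: S0  (start)
  step 1: S2  (read a: S0→S2)
  step 2: S0  (read b: S2→S0)   ← first repeat (S0 seen earlier)
  step 3: S4  (read b: S0→S4)
  step 4: S2  (read a: S4→S2)
  step 5: S0  (read b: S2→S0)
  step 6: S2  (read a: S0→S2)

So i = 0, j = 2, giving x = w[0:0] = ε, y = w[0:2] = ab, z = w[2:6] = baba.
Check: |xy| = 2 ≤ 5 and |y| = 2 ≥ 1. Reading y takes D from S0 back to S0, so every xyⁱz is accepted.

ab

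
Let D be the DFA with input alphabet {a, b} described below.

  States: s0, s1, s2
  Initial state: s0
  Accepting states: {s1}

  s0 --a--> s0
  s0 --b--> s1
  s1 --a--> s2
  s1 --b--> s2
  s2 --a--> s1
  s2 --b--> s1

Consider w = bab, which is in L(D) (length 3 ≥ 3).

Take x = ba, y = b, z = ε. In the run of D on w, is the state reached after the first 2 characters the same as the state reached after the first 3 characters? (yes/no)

no

State sequence: s0 -b-> s1 -a-> s2 -b-> s1

After x (step 2): s2. After xy (step 3): s1.
They differ (s2 ≠ s1), so y is not a cycle from the state after x; this split is not the one the pumping-lemma construction produces, and pumping y need not keep the string in L(D).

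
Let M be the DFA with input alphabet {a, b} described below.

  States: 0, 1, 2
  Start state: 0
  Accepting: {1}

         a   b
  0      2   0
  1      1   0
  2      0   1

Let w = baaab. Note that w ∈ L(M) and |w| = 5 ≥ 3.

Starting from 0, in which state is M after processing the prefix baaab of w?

State sequence: 0 -b-> 0 -a-> 2 -a-> 0 -a-> 2 -b-> 1

After reading 5 characters, M is in state 1.
(This kind of state-tracing is the core of the pumping-lemma construction: with 3 states, pigeonhole forces a repeat within the first 3 steps.)

1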